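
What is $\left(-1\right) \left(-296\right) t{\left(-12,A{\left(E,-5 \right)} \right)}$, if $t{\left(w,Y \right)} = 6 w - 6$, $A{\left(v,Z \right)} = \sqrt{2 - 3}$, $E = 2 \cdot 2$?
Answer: $-23088$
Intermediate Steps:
$E = 4$
$A{\left(v,Z \right)} = i$ ($A{\left(v,Z \right)} = \sqrt{-1} = i$)
$t{\left(w,Y \right)} = -6 + 6 w$
$\left(-1\right) \left(-296\right) t{\left(-12,A{\left(E,-5 \right)} \right)} = \left(-1\right) \left(-296\right) \left(-6 + 6 \left(-12\right)\right) = 296 \left(-6 - 72\right) = 296 \left(-78\right) = -23088$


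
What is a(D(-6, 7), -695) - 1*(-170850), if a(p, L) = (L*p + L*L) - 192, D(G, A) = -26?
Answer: 671753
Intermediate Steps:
a(p, L) = -192 + L**2 + L*p (a(p, L) = (L*p + L**2) - 192 = (L**2 + L*p) - 192 = -192 + L**2 + L*p)
a(D(-6, 7), -695) - 1*(-170850) = (-192 + (-695)**2 - 695*(-26)) - 1*(-170850) = (-192 + 483025 + 18070) + 170850 = 500903 + 170850 = 671753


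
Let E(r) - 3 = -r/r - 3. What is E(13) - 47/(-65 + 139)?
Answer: -121/74 ≈ -1.6351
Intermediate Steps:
E(r) = -1 (E(r) = 3 + (-r/r - 3) = 3 + (-1*1 - 3) = 3 + (-1 - 3) = 3 - 4 = -1)
E(13) - 47/(-65 + 139) = -1 - 47/(-65 + 139) = -1 - 47/74 = -121/74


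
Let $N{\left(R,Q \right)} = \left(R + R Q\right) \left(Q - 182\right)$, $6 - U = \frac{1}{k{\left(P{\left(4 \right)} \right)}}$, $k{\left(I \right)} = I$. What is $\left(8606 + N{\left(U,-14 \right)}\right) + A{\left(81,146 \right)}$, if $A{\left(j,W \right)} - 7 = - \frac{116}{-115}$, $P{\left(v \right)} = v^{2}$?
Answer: $\frac{10921669}{460} \approx 23743.0$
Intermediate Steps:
$U = \frac{95}{16}$ ($U = 6 - \frac{1}{4^{2}} = 6 - \frac{1}{16} = \frac{95}{16} \approx 5.9375$)
$A{\left(j,W \right)} = \frac{921}{115}$ ($A{\left(j,W \right)} = 7 - \frac{116}{-115} = 7 - - \frac{116}{115} = 7 + \frac{116}{115} = \frac{921}{115}$)
$N{\left(R,Q \right)} = \left(-182 + Q\right) \left(R + Q R\right)$ ($N{\left(R,Q \right)} = \left(R + Q R\right) \left(-182 + Q\right) = \left(-182 + Q\right) \left(R + Q R\right)$)
$\left(8606 + N{\left(U,-14 \right)}\right) + A{\left(81,146 \right)} = \left(8606 + \frac{95 \left(-182 + \left(-14\right)^{2} - -2534\right)}{16}\right) + \frac{921}{115} = \left(8606 + \frac{95 \left(-182 + 196 + 2534\right)}{16}\right) + \frac{921}{115} = \left(8606 + \frac{95}{16} \cdot 2548\right) + \frac{921}{115} = \left(8606 + \frac{60515}{4}\right) + \frac{921}{115} = \frac{94939}{4} + \frac{921}{115} = \frac{10921669}{460}$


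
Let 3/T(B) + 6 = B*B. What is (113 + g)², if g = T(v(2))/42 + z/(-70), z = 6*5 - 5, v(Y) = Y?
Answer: 9941409/784 ≈ 12680.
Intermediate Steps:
T(B) = 3/(-6 + B²) (T(B) = 3/(-6 + B*B) = 3/(-6 + B²))
z = 25 (z = 30 - 5 = 25)
g = -11/28 (g = (3/(-6 + 2²))/42 + 25/(-70) = (3/(-6 + 4))*(1/42) + 25*(-1/70) = (3/(-2))*(1/42) - 5/14 = (3*(-½))*(1/42) - 5/14 = -3/2*1/42 - 5/14 = -1/28 - 5/14 = -11/28 ≈ -0.39286)
(113 + g)² = (113 - 11/28)² = (3153/28)² = 9941409/784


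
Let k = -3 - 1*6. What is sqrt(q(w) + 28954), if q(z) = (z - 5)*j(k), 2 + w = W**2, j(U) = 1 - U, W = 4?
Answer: 2*sqrt(7261) ≈ 170.42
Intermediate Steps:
k = -9 (k = -3 - 6 = -9)
w = 14 (w = -2 + 4**2 = -2 + 16 = 14)
q(z) = -50 + 10*z (q(z) = (z - 5)*(1 - 1*(-9)) = (-5 + z)*(1 + 9) = (-5 + z)*10 = -50 + 10*z)
sqrt(q(w) + 28954) = sqrt((-50 + 10*14) + 28954) = sqrt((-50 + 140) + 28954) = sqrt(90 + 28954) = sqrt(29044) = 2*sqrt(7261)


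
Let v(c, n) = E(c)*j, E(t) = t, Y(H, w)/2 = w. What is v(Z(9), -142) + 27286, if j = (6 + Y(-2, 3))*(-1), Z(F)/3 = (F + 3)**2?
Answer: 22102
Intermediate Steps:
Z(F) = 3*(3 + F)**2 (Z(F) = 3*(F + 3)**2 = 3*(3 + F)**2)
Y(H, w) = 2*w
j = -12 (j = (6 + 2*3)*(-1) = (6 + 6)*(-1) = 12*(-1) = -12)
v(c, n) = -12*c (v(c, n) = c*(-12) = -12*c)
v(Z(9), -142) + 27286 = -36*(3 + 9)**2 + 27286 = -36*12**2 + 27286 = -36*144 + 27286 = -12*432 + 27286 = -5184 + 27286 = 22102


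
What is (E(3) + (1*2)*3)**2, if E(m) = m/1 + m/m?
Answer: 100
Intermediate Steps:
E(m) = 1 + m (E(m) = m*1 + 1 = m + 1 = 1 + m)
(E(3) + (1*2)*3)**2 = ((1 + 3) + (1*2)*3)**2 = (4 + 2*3)**2 = (4 + 6)**2 = 10**2 = 100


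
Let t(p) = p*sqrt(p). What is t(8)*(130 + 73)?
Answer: 3248*sqrt(2) ≈ 4593.4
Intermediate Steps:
t(p) = p**(3/2)
t(8)*(130 + 73) = 8**(3/2)*(130 + 73) = (16*sqrt(2))*203 = 3248*sqrt(2)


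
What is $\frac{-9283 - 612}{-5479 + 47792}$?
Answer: $- \frac{9895}{42313} \approx -0.23385$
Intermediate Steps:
$\frac{-9283 - 612}{-5479 + 47792} = \frac{-9283 - 612}{42313} = \left(-9895\right) \frac{1}{42313} = - \frac{9895}{42313}$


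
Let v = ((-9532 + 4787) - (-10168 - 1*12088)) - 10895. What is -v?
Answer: -6616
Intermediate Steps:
v = 6616 (v = (-4745 - (-10168 - 12088)) - 10895 = (-4745 - 1*(-22256)) - 10895 = (-4745 + 22256) - 10895 = 17511 - 10895 = 6616)
-v = -1*6616 = -6616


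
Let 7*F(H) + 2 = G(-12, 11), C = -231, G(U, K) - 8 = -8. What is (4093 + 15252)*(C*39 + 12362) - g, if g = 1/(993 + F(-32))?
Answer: 450738441958/6949 ≈ 6.4864e+7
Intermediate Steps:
G(U, K) = 0 (G(U, K) = 8 - 8 = 0)
F(H) = -2/7 (F(H) = -2/7 + (⅐)*0 = -2/7 + 0 = -2/7)
g = 7/6949 (g = 1/(993 - 2/7) = 1/(6949/7) = 7/6949 ≈ 0.0010073)
(4093 + 15252)*(C*39 + 12362) - g = (4093 + 15252)*(-231*39 + 12362) - 1*7/6949 = 19345*(-9009 + 12362) - 7/6949 = 19345*3353 - 7/6949 = 64863785 - 7/6949 = 450738441958/6949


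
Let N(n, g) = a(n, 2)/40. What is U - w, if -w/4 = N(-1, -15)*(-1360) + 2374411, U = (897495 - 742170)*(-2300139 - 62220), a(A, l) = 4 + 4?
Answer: -366923915119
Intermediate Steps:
a(A, l) = 8
N(n, g) = 1/5 (N(n, g) = 8/40 = 8*(1/40) = 1/5)
U = -366933411675 (U = 155325*(-2362359) = -366933411675)
w = -9496556 (w = -4*((1/5)*(-1360) + 2374411) = -4*(-272 + 2374411) = -4*2374139 = -9496556)
U - w = -366933411675 - 1*(-9496556) = -366933411675 + 9496556 = -366923915119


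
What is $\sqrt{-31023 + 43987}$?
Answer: $2 \sqrt{3241} \approx 113.86$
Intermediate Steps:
$\sqrt{-31023 + 43987} = \sqrt{12964} = 2 \sqrt{3241}$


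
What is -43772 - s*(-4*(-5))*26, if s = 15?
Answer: -51572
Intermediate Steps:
-43772 - s*(-4*(-5))*26 = -43772 - 15*(-4*(-5))*26 = -43772 - 15*20*26 = -43772 - 300*26 = -43772 - 1*7800 = -43772 - 7800 = -51572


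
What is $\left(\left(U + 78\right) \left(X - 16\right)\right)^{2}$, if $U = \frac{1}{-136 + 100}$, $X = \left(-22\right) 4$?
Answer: $\frac{5326372324}{81} \approx 6.5758 \cdot 10^{7}$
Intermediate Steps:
$X = -88$
$U = - \frac{1}{36}$ ($U = \frac{1}{-36} = - \frac{1}{36} \approx -0.027778$)
$\left(\left(U + 78\right) \left(X - 16\right)\right)^{2} = \left(\left(- \frac{1}{36} + 78\right) \left(-88 - 16\right)\right)^{2} = \left(\frac{2807}{36} \left(-104\right)\right)^{2} = \left(- \frac{72982}{9}\right)^{2} = \frac{5326372324}{81}$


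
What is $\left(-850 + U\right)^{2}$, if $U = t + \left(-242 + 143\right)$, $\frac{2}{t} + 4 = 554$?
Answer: $\frac{68107428676}{75625} \approx 9.0059 \cdot 10^{5}$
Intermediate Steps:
$t = \frac{1}{275}$ ($t = \frac{2}{-4 + 554} = \frac{2}{550} = 2 \cdot \frac{1}{550} = \frac{1}{275} \approx 0.0036364$)
$U = - \frac{27224}{275}$ ($U = \frac{1}{275} + \left(-242 + 143\right) = \frac{1}{275} - 99 = - \frac{27224}{275} \approx -98.996$)
$\left(-850 + U\right)^{2} = \left(-850 - \frac{27224}{275}\right)^{2} = \left(- \frac{260974}{275}\right)^{2} = \frac{68107428676}{75625}$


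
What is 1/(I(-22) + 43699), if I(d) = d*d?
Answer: 1/44183 ≈ 2.2633e-5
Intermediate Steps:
I(d) = d²
1/(I(-22) + 43699) = 1/((-22)² + 43699) = 1/(484 + 43699) = 1/44183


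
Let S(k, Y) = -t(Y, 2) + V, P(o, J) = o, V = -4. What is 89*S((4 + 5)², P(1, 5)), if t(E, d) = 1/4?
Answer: -1513/4 ≈ -378.25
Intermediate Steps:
t(E, d) = ¼
S(k, Y) = -17/4 (S(k, Y) = -1*¼ - 4 = -¼ - 4 = -17/4)
89*S((4 + 5)², P(1, 5)) = 89*(-17/4) = -1513/4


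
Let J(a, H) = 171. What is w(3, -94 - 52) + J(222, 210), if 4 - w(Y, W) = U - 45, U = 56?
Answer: 164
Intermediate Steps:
w(Y, W) = -7 (w(Y, W) = 4 - (56 - 45) = 4 - 1*11 = 4 - 11 = -7)
w(3, -94 - 52) + J(222, 210) = -7 + 171 = 164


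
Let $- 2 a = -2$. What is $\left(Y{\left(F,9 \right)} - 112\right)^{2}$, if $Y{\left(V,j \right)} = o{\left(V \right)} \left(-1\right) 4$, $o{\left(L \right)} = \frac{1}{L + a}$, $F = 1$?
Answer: $12996$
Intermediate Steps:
$a = 1$ ($a = \left(- \frac{1}{2}\right) \left(-2\right) = 1$)
$o{\left(L \right)} = \frac{1}{1 + L}$ ($o{\left(L \right)} = \frac{1}{L + 1} = \frac{1}{1 + L}$)
$Y{\left(V,j \right)} = - \frac{4}{1 + V}$ ($Y{\left(V,j \right)} = \frac{1}{1 + V} \left(-1\right) 4 = - \frac{1}{1 + V} 4 = - \frac{4}{1 + V}$)
$\left(Y{\left(F,9 \right)} - 112\right)^{2} = \left(- \frac{4}{1 + 1} - 112\right)^{2} = \left(- \frac{4}{2} - 112\right)^{2} = \left(\left(-4\right) \frac{1}{2} - 112\right)^{2} = \left(-2 - 112\right)^{2} = \left(-114\right)^{2} = 12996$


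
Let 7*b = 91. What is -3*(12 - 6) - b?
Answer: -31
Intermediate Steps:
b = 13 (b = (⅐)*91 = 13)
-3*(12 - 6) - b = -3*(12 - 6) - 1*13 = -3*6 - 13 = -18 - 13 = -31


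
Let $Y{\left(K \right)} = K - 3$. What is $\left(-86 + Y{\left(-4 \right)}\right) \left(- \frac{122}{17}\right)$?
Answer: $\frac{11346}{17} \approx 667.41$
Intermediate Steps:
$Y{\left(K \right)} = -3 + K$ ($Y{\left(K \right)} = K - 3 = -3 + K$)
$\left(-86 + Y{\left(-4 \right)}\right) \left(- \frac{122}{17}\right) = \left(-86 - 7\right) \left(- \frac{122}{17}\right) = \left(-86 - 7\right) \left(\left(-122\right) \frac{1}{17}\right) = \left(-93\right) \left(- \frac{122}{17}\right) = \frac{11346}{17}$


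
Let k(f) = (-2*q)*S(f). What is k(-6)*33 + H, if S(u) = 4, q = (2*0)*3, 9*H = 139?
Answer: 139/9 ≈ 15.444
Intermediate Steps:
H = 139/9 (H = (⅑)*139 = 139/9 ≈ 15.444)
q = 0 (q = 0*3 = 0)
k(f) = 0 (k(f) = -2*0*4 = 0*4 = 0)
k(-6)*33 + H = 0*33 + 139/9 = 0 + 139/9 = 139/9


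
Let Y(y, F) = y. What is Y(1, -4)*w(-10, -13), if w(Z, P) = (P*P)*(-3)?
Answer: -507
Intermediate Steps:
w(Z, P) = -3*P² (w(Z, P) = P²*(-3) = -3*P²)
Y(1, -4)*w(-10, -13) = 1*(-3*(-13)²) = 1*(-3*169) = 1*(-507) = -507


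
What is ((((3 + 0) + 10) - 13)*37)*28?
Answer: 0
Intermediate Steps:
((((3 + 0) + 10) - 13)*37)*28 = (((3 + 10) - 13)*37)*28 = ((13 - 13)*37)*28 = (0*37)*28 = 0*28 = 0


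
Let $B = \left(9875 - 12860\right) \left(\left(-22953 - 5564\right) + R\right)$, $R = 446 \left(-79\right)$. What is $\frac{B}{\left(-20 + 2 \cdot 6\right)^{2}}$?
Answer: $\frac{190296735}{64} \approx 2.9734 \cdot 10^{6}$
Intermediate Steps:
$R = -35234$
$B = 190296735$ ($B = \left(9875 - 12860\right) \left(\left(-22953 - 5564\right) - 35234\right) = - 2985 \left(-28517 - 35234\right) = \left(-2985\right) \left(-63751\right) = 190296735$)
$\frac{B}{\left(-20 + 2 \cdot 6\right)^{2}} = \frac{190296735}{\left(-20 + 2 \cdot 6\right)^{2}} = \frac{190296735}{\left(-20 + 12\right)^{2}} = \frac{190296735}{\left(-8\right)^{2}} = \frac{190296735}{64}$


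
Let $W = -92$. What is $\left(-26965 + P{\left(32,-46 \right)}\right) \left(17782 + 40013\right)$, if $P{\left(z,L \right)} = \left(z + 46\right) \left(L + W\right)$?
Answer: $-2180547555$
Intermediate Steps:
$P{\left(z,L \right)} = \left(-92 + L\right) \left(46 + z\right)$ ($P{\left(z,L \right)} = \left(z + 46\right) \left(L - 92\right) = \left(46 + z\right) \left(-92 + L\right) = \left(-92 + L\right) \left(46 + z\right)$)
$\left(-26965 + P{\left(32,-46 \right)}\right) \left(17782 + 40013\right) = \left(-26965 - 10764\right) \left(17782 + 40013\right) = \left(-26965 - 10764\right) 57795 = \left(-37729\right) 57795 = -2180547555$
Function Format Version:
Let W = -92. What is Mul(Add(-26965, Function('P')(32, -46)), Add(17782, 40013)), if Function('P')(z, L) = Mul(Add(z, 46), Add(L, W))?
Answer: -2180547555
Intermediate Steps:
Function('P')(z, L) = Mul(Add(-92, L), Add(46, z)) (Function('P')(z, L) = Mul(Add(z, 46), Add(L, -92)) = Mul(Add(46, z), Add(-92, L)) = Mul(Add(-92, L), Add(46, z)))
Mul(Add(-26965, Function('P')(32, -46)), Add(17782, 40013)) = Mul(Add(-26965, Add(-4232, Mul(-92, 32), Mul(46, -46), Mul(-46, 32))), Add(17782, 40013)) = Mul(Add(-26965, Add(-4232, -2944, -2116, -1472)), 57795) = Mul(Add(-26965, -10764), 57795) = Mul(-37729, 57795) = -2180547555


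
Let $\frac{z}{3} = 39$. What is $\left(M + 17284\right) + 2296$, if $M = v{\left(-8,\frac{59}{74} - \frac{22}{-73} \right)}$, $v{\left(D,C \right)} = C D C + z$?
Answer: $\frac{143627065047}{7295401} \approx 19687.0$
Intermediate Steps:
$z = 117$ ($z = 3 \cdot 39 = 117$)
$v{\left(D,C \right)} = 117 + D C^{2}$ ($v{\left(D,C \right)} = C D C + 117 = D C^{2} + 117 = 117 + D C^{2}$)
$M = \frac{783113467}{7295401}$ ($M = 117 - 8 \left(\frac{59}{74} - \frac{22}{-73}\right)^{2} = 117 - 8 \left(59 \cdot \frac{1}{74} - - \frac{22}{73}\right)^{2} = 117 - 8 \left(\frac{59}{74} + \frac{22}{73}\right)^{2} = 117 - 8 \left(\frac{5935}{5402}\right)^{2} = 117 - \frac{70448450}{7295401} = \frac{783113467}{7295401} \approx 107.34$)
$\left(M + 17284\right) + 2296 = \left(\frac{783113467}{7295401} + 17284\right) + 2296 = \frac{126876824351}{7295401} + 2296 = \frac{143627065047}{7295401}$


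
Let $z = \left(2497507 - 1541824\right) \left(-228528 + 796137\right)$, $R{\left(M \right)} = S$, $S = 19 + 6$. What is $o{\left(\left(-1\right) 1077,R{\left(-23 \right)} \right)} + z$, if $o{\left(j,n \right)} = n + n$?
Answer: $542454271997$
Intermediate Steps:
$S = 25$
$R{\left(M \right)} = 25$
$o{\left(j,n \right)} = 2 n$
$z = 542454271947$ ($z = 955683 \cdot 567609 = 542454271947$)
$o{\left(\left(-1\right) 1077,R{\left(-23 \right)} \right)} + z = 2 \cdot 25 + 542454271947 = 50 + 542454271947 = 542454271997$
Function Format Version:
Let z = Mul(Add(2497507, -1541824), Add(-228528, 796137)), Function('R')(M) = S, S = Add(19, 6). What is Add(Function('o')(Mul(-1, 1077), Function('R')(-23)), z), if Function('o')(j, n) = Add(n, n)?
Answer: 542454271997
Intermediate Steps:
S = 25
Function('R')(M) = 25
Function('o')(j, n) = Mul(2, n)
z = 542454271947 (z = Mul(955683, 567609) = 542454271947)
Add(Function('o')(Mul(-1, 1077), Function('R')(-23)), z) = Add(Mul(2, 25), 542454271947) = Add(50, 542454271947) = 542454271997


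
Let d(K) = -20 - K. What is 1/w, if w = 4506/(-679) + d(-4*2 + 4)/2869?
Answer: -1948051/12938578 ≈ -0.15056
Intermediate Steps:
w = -12938578/1948051 (w = 4506/(-679) + (-20 - (-4*2 + 4))/2869 = 4506*(-1/679) + (-20 - (-8 + 4))*(1/2869) = -4506/679 + (-20 - 1*(-4))*(1/2869) = -4506/679 + (-20 + 4)*(1/2869) = -4506/679 - 16*1/2869 = -4506/679 - 16/2869 = -12938578/1948051 ≈ -6.6418)
1/w = 1/(-12938578/1948051) = -1948051/12938578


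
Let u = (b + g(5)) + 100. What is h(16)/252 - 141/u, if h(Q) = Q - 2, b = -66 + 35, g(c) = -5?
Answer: -1237/576 ≈ -2.1476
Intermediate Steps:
b = -31
h(Q) = -2 + Q
u = 64 (u = (-31 - 5) + 100 = -36 + 100 = 64)
h(16)/252 - 141/u = (-2 + 16)/252 - 141/64 = 14*(1/252) - 141*1/64 = 1/18 - 141/64 = -1237/576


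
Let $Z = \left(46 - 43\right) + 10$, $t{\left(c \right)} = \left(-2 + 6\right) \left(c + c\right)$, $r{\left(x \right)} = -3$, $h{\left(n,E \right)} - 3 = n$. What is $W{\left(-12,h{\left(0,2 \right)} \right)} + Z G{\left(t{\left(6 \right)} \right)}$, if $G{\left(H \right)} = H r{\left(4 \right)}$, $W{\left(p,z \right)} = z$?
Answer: $-1869$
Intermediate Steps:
$h{\left(n,E \right)} = 3 + n$
$t{\left(c \right)} = 8 c$ ($t{\left(c \right)} = 4 \cdot 2 c = 8 c$)
$Z = 13$ ($Z = 3 + 10 = 13$)
$G{\left(H \right)} = - 3 H$ ($G{\left(H \right)} = H \left(-3\right) = - 3 H$)
$W{\left(-12,h{\left(0,2 \right)} \right)} + Z G{\left(t{\left(6 \right)} \right)} = \left(3 + 0\right) + 13 \left(- 3 \cdot 8 \cdot 6\right) = 3 + 13 \left(\left(-3\right) 48\right) = 3 + 13 \left(-144\right) = 3 - 1872 = -1869$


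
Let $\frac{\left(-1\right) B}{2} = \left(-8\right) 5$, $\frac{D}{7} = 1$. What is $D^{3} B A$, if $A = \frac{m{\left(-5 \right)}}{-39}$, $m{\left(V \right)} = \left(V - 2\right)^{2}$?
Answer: $- \frac{1344560}{39} \approx -34476.0$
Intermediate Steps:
$D = 7$ ($D = 7 \cdot 1 = 7$)
$m{\left(V \right)} = \left(-2 + V\right)^{2}$
$A = - \frac{49}{39}$ ($A = \frac{\left(-2 - 5\right)^{2}}{-39} = \left(-7\right)^{2} \left(- \frac{1}{39}\right) = 49 \left(- \frac{1}{39}\right) = - \frac{49}{39} \approx -1.2564$)
$B = 80$ ($B = - 2 \left(\left(-8\right) 5\right) = \left(-2\right) \left(-40\right) = 80$)
$D^{3} B A = 7^{3} \cdot 80 \left(- \frac{49}{39}\right) = 343 \cdot 80 \left(- \frac{49}{39}\right) = 27440 \left(- \frac{49}{39}\right) = - \frac{1344560}{39}$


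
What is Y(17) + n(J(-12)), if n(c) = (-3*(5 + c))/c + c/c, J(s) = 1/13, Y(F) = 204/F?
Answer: -185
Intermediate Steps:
J(s) = 1/13
n(c) = 1 + (-15 - 3*c)/c (n(c) = (-15 - 3*c)/c + 1 = 1 + (-15 - 3*c)/c)
Y(17) + n(J(-12)) = 204/17 + (-2 - 15/1/13) = 204*(1/17) + (-2 - 15*13) = 12 + (-2 - 195) = 12 - 197 = -185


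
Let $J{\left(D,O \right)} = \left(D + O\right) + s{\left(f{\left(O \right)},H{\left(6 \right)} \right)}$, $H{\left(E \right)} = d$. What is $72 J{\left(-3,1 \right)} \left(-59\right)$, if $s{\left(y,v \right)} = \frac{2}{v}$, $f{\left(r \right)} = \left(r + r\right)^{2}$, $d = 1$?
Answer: $0$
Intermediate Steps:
$H{\left(E \right)} = 1$
$f{\left(r \right)} = 4 r^{2}$ ($f{\left(r \right)} = \left(2 r\right)^{2} = 4 r^{2}$)
$J{\left(D,O \right)} = 2 + D + O$ ($J{\left(D,O \right)} = \left(D + O\right) + \frac{2}{1} = \left(D + O\right) + 2 \cdot 1 = \left(D + O\right) + 2 = 2 + D + O$)
$72 J{\left(-3,1 \right)} \left(-59\right) = 72 \left(2 - 3 + 1\right) \left(-59\right) = 72 \cdot 0 \left(-59\right) = 0 \left(-59\right) = 0$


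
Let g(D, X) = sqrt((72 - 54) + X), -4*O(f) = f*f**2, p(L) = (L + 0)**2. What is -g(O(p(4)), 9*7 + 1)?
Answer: -sqrt(82) ≈ -9.0554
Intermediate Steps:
p(L) = L**2
O(f) = -f**3/4 (O(f) = -f*f**2/4 = -f**3/4)
g(D, X) = sqrt(18 + X)
-g(O(p(4)), 9*7 + 1) = -sqrt(18 + (9*7 + 1)) = -sqrt(18 + (63 + 1)) = -sqrt(18 + 64) = -sqrt(82)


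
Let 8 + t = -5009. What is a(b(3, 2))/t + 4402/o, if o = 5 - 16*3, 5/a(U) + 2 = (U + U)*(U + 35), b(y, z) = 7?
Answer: -12941712939/126418366 ≈ -102.37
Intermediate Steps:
t = -5017 (t = -8 - 5009 = -5017)
a(U) = 5/(-2 + 2*U*(35 + U)) (a(U) = 5/(-2 + (U + U)*(U + 35)) = 5/(-2 + (2*U)*(35 + U)) = 5/(-2 + 2*U*(35 + U)))
o = -43 (o = 5 - 48 = -43)
a(b(3, 2))/t + 4402/o = (5/(2*(-1 + 7² + 35*7)))/(-5017) + 4402/(-43) = (5/(2*(-1 + 49 + 245)))*(-1/5017) + 4402*(-1/43) = ((5/2)/293)*(-1/5017) - 4402/43 = ((5/2)*(1/293))*(-1/5017) - 4402/43 = (5/586)*(-1/5017) - 4402/43 = -5/2939962 - 4402/43 = -12941712939/126418366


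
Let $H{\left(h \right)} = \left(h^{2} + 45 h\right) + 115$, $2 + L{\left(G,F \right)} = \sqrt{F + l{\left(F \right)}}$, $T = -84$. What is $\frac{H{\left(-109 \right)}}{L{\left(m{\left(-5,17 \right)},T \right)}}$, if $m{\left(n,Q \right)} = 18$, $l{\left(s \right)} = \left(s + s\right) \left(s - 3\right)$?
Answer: $\frac{7091}{7264} + \frac{7091 \sqrt{3633}}{7264} \approx 59.815$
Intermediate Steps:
$l{\left(s \right)} = 2 s \left(-3 + s\right)$
$L{\left(G,F \right)} = -2 + \sqrt{F + 2 F \left(-3 + F\right)}$
$H{\left(h \right)} = 115 + h^{2} + 45 h$
$\frac{H{\left(-109 \right)}}{L{\left(m{\left(-5,17 \right)},T \right)}} = \frac{115 + \left(-109\right)^{2} + 45 \left(-109\right)}{-2 + \sqrt{- 84 \left(-5 + 2 \left(-84\right)\right)}} = \frac{115 + 11881 - 4905}{-2 + \sqrt{- 84 \left(-5 - 168\right)}} = \frac{7091}{-2 + \sqrt{\left(-84\right) \left(-173\right)}} = \frac{7091}{-2 + \sqrt{14532}} = \frac{7091}{-2 + 2 \sqrt{3633}}$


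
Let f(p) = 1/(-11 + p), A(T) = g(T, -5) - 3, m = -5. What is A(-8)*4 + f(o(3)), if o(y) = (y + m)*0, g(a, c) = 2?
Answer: -45/11 ≈ -4.0909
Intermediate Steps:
A(T) = -1 (A(T) = 2 - 3 = -1)
o(y) = 0 (o(y) = (y - 5)*0 = (-5 + y)*0 = 0)
A(-8)*4 + f(o(3)) = -1*4 + 1/(-11 + 0) = -4 + 1/(-11) = -4 - 1/11 = -45/11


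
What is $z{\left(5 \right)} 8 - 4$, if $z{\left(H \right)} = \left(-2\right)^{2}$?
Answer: $28$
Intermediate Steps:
$z{\left(H \right)} = 4$
$z{\left(5 \right)} 8 - 4 = 4 \cdot 8 - 4 = 32 - 4 = 28$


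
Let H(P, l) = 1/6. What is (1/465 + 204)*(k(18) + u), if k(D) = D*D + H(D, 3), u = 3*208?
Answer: 539664229/2790 ≈ 1.9343e+5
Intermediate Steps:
u = 624
H(P, l) = ⅙ (H(P, l) = 1*(⅙) = ⅙)
k(D) = ⅙ + D² (k(D) = D*D + ⅙ = D² + ⅙ = ⅙ + D²)
(1/465 + 204)*(k(18) + u) = (1/465 + 204)*((⅙ + 18²) + 624) = (1/465 + 204)*((⅙ + 324) + 624) = 94861*(1945/6 + 624)/465 = (94861/465)*(5689/6) = 539664229/2790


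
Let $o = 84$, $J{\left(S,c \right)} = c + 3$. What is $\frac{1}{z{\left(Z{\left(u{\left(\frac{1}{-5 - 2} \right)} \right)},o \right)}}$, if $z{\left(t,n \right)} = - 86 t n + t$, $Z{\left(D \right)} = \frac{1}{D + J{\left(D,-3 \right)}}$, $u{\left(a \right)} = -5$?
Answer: $\frac{5}{7223} \approx 0.00069223$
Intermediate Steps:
$J{\left(S,c \right)} = 3 + c$
$Z{\left(D \right)} = \frac{1}{D}$ ($Z{\left(D \right)} = \frac{1}{D + \left(3 - 3\right)} = \frac{1}{D + 0} = \frac{1}{D}$)
$z{\left(t,n \right)} = t - 86 n t$ ($z{\left(t,n \right)} = - 86 n t + t = t - 86 n t$)
$\frac{1}{z{\left(Z{\left(u{\left(\frac{1}{-5 - 2} \right)} \right)},o \right)}} = \frac{1}{\frac{1}{-5} \left(1 - 7224\right)} = \frac{1}{\left(- \frac{1}{5}\right) \left(1 - 7224\right)} = \frac{1}{\left(- \frac{1}{5}\right) \left(-7223\right)} = \frac{1}{\frac{7223}{5}} = \frac{5}{7223}$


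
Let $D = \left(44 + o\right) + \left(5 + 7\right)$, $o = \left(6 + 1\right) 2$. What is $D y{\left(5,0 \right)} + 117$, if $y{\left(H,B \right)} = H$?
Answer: $467$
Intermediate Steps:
$o = 14$ ($o = 7 \cdot 2 = 14$)
$D = 70$ ($D = \left(44 + 14\right) + \left(5 + 7\right) = 58 + 12 = 70$)
$D y{\left(5,0 \right)} + 117 = 70 \cdot 5 + 117 = 350 + 117 = 467$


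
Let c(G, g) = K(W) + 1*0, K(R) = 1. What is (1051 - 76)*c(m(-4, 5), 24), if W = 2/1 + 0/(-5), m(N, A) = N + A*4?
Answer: 975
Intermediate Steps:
m(N, A) = N + 4*A
W = 2 (W = 2*1 + 0*(-⅕) = 2 + 0 = 2)
c(G, g) = 1 (c(G, g) = 1 + 1*0 = 1 + 0 = 1)
(1051 - 76)*c(m(-4, 5), 24) = (1051 - 76)*1 = 975*1 = 975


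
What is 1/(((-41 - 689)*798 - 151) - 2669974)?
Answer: -1/3252665 ≈ -3.0744e-7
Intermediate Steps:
1/(((-41 - 689)*798 - 151) - 2669974) = 1/((-730*798 - 151) - 2669974) = 1/((-582540 - 151) - 2669974) = 1/(-582691 - 2669974) = 1/(-3252665) = -1/3252665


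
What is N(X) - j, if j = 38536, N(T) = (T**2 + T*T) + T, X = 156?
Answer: 10292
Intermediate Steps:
N(T) = T + 2*T**2 (N(T) = (T**2 + T**2) + T = 2*T**2 + T = T + 2*T**2)
N(X) - j = 156*(1 + 2*156) - 1*38536 = 156*(1 + 312) - 38536 = 156*313 - 38536 = 48828 - 38536 = 10292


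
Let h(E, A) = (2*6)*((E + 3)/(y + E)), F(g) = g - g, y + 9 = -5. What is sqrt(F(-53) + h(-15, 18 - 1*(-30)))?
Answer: 12*sqrt(29)/29 ≈ 2.2283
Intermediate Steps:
y = -14 (y = -9 - 5 = -14)
F(g) = 0
h(E, A) = 12*(3 + E)/(-14 + E) (h(E, A) = (2*6)*((E + 3)/(-14 + E)) = 12*((3 + E)/(-14 + E)) = 12*(3 + E)/(-14 + E))
sqrt(F(-53) + h(-15, 18 - 1*(-30))) = sqrt(0 + 12*(3 - 15)/(-14 - 15)) = sqrt(0 + 12*(-12)/(-29)) = sqrt(0 + 12*(-1/29)*(-12)) = sqrt(0 + 144/29) = sqrt(144/29) = 12*sqrt(29)/29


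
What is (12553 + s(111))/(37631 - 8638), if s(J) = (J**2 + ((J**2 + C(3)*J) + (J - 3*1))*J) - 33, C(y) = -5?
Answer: 1342855/28993 ≈ 46.317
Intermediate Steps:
s(J) = -33 + J**2 + J*(-3 + J**2 - 4*J) (s(J) = (J**2 + ((J**2 - 5*J) + (J - 3*1))*J) - 33 = (J**2 + ((J**2 - 5*J) + (J - 3))*J) - 33 = (J**2 + ((J**2 - 5*J) + (-3 + J))*J) - 33 = (J**2 + (-3 + J**2 - 4*J)*J) - 33 = (J**2 + J*(-3 + J**2 - 4*J)) - 33 = -33 + J**2 + J*(-3 + J**2 - 4*J))
(12553 + s(111))/(37631 - 8638) = (12553 + (-33 + 111**3 - 3*111 - 3*111**2))/(37631 - 8638) = (12553 + (-33 + 1367631 - 333 - 3*12321))/28993 = (12553 + (-33 + 1367631 - 333 - 36963))*(1/28993) = (12553 + 1330302)*(1/28993) = 1342855*(1/28993) = 1342855/28993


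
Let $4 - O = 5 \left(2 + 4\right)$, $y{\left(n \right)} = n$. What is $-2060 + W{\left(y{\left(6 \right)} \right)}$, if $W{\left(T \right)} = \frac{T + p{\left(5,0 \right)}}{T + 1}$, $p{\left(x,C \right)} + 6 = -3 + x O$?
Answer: $-2079$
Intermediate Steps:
$O = -26$ ($O = 4 - 5 \left(2 + 4\right) = 4 - 5 \cdot 6 = 4 - 30 = -26$)
$p{\left(x,C \right)} = -9 - 26 x$ ($p{\left(x,C \right)} = -6 + \left(-3 + x \left(-26\right)\right) = -6 - \left(3 + 26 x\right) = -9 - 26 x$)
$W{\left(T \right)} = \frac{-139 + T}{1 + T}$ ($W{\left(T \right)} = \frac{T - 139}{T + 1} = \frac{T - 139}{1 + T} = \frac{-139 + T}{1 + T}$)
$-2060 + W{\left(y{\left(6 \right)} \right)} = -2060 + \frac{-139 + 6}{1 + 6} = -2060 + \frac{1}{7} \left(-133\right) = -2060 - 19 = -2079$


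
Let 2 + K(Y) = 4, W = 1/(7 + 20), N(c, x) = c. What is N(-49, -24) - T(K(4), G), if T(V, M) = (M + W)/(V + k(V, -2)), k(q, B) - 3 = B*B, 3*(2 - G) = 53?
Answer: -11485/243 ≈ -47.263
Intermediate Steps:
G = -47/3 (G = 2 - ⅓*53 = 2 - 53/3 = -47/3 ≈ -15.667)
W = 1/27 ≈ 0.037037
k(q, B) = 3 + B² (k(q, B) = 3 + B*B = 3 + B²)
K(Y) = 2 (K(Y) = -2 + 4 = 2)
T(V, M) = (1/27 + M)/(7 + V) (T(V, M) = (M + 1/27)/(V + (3 + (-2)²)) = (1/27 + M)/(V + (3 + 4)) = (1/27 + M)/(V + 7) = (1/27 + M)/(7 + V))
N(-49, -24) - T(K(4), G) = -49 - (1/27 - 47/3)/(7 + 2) = -49 - (-422)/(9*27) = -49 - 1*(-422/243) = -49 + 422/243 = -11485/243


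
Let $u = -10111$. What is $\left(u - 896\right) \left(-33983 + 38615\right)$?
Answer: $-50984424$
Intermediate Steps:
$\left(u - 896\right) \left(-33983 + 38615\right) = \left(-10111 - 896\right) \left(-33983 + 38615\right) = \left(-11007\right) 4632 = -50984424$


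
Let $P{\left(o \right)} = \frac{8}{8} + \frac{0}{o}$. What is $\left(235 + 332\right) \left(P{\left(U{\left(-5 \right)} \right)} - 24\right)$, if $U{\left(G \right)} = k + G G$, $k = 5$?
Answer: $-13041$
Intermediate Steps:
$U{\left(G \right)} = 5 + G^{2}$ ($U{\left(G \right)} = 5 + G G = 5 + G^{2}$)
$P{\left(o \right)} = 1$ ($P{\left(o \right)} = 8 \cdot \frac{1}{8} + 0 = 1 + 0 = 1$)
$\left(235 + 332\right) \left(P{\left(U{\left(-5 \right)} \right)} - 24\right) = \left(235 + 332\right) \left(1 - 24\right) = 567 \left(-23\right) = -13041$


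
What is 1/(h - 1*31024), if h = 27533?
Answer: -1/3491 ≈ -0.00028645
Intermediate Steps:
1/(h - 1*31024) = 1/(27533 - 1*31024) = 1/(27533 - 31024) = 1/(-3491) = -1/3491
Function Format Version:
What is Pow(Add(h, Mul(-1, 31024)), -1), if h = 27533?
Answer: Rational(-1, 3491) ≈ -0.00028645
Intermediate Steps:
Pow(Add(h, Mul(-1, 31024)), -1) = Pow(Add(27533, Mul(-1, 31024)), -1) = Pow(Add(27533, -31024), -1) = Pow(-3491, -1) = Rational(-1, 3491)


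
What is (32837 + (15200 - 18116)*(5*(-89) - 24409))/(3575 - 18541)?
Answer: -72507101/14966 ≈ -4844.8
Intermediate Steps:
(32837 + (15200 - 18116)*(5*(-89) - 24409))/(3575 - 18541) = (32837 - 2916*(-445 - 24409))/(-14966) = (32837 - 2916*(-24854))*(-1/14966) = (32837 + 72474264)*(-1/14966) = 72507101*(-1/14966) = -72507101/14966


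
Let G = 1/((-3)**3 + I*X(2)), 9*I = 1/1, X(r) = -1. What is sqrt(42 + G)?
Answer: sqrt(624579)/122 ≈ 6.4779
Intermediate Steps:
I = 1/9 (I = (1/9)/1 = (1/9)*1 = 1/9 ≈ 0.11111)
G = -9/244 (G = 1/((-3)**3 + (1/9)*(-1)) = 1/(-27 - 1/9) = 1/(-244/9) = -9/244 ≈ -0.036885)
sqrt(42 + G) = sqrt(42 - 9/244) = sqrt(10239/244) = sqrt(624579)/122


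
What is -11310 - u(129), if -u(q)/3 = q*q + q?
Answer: 39000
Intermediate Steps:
u(q) = -3*q - 3*q² (u(q) = -3*(q*q + q) = -3*(q² + q) = -3*(q + q²) = -3*q - 3*q²)
-11310 - u(129) = -11310 - (-3)*129*(1 + 129) = -11310 - (-3)*129*130 = -11310 - 1*(-50310) = -11310 + 50310 = 39000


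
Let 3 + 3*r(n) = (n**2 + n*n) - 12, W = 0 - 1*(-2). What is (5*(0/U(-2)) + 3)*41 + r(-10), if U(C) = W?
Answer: 554/3 ≈ 184.67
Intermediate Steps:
W = 2 (W = 0 + 2 = 2)
U(C) = 2
r(n) = -5 + 2*n**2/3 (r(n) = -1 + ((n**2 + n*n) - 12)/3 = -1 + ((n**2 + n**2) - 12)/3 = -1 + (2*n**2 - 12)/3 = -1 + (-12 + 2*n**2)/3 = -1 + (-4 + 2*n**2/3) = -5 + 2*n**2/3)
(5*(0/U(-2)) + 3)*41 + r(-10) = (5*(0/2) + 3)*41 + (-5 + (2/3)*(-10)**2) = (5*(0*(1/2)) + 3)*41 + (-5 + (2/3)*100) = (5*0 + 3)*41 + (-5 + 200/3) = (0 + 3)*41 + 185/3 = 3*41 + 185/3 = 123 + 185/3 = 554/3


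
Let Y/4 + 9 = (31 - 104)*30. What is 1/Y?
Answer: -1/8796 ≈ -0.00011369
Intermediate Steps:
Y = -8796 (Y = -36 + 4*((31 - 104)*30) = -36 + 4*(-73*30) = -36 + 4*(-2190) = -36 - 8760 = -8796)
1/Y = 1/(-8796) = -1/8796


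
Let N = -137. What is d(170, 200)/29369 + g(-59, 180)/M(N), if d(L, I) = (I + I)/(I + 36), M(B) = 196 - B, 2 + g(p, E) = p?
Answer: -105665731/577012743 ≈ -0.18313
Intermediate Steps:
g(p, E) = -2 + p
d(L, I) = 2*I/(36 + I) (d(L, I) = (2*I)/(36 + I) = 2*I/(36 + I))
d(170, 200)/29369 + g(-59, 180)/M(N) = (2*200/(36 + 200))/29369 + (-2 - 59)/(196 - 1*(-137)) = (2*200/236)*(1/29369) - 61/(196 + 137) = (2*200*(1/236))*(1/29369) - 61/333 = (100/59)*(1/29369) - 61*1/333 = 100/1732771 - 61/333 = -105665731/577012743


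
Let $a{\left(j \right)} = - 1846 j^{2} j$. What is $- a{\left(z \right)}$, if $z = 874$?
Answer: $1232440593904$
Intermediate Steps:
$a{\left(j \right)} = - 1846 j^{3}$
$- a{\left(z \right)} = - \left(-1846\right) 874^{3} = - \left(-1846\right) 667627624 = \left(-1\right) \left(-1232440593904\right) = 1232440593904$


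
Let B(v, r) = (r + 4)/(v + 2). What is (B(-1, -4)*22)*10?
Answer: 0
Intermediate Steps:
B(v, r) = (4 + r)/(2 + v)
(B(-1, -4)*22)*10 = (((4 - 4)/(2 - 1))*22)*10 = ((0/1)*22)*10 = ((1*0)*22)*10 = (0*22)*10 = 0*10 = 0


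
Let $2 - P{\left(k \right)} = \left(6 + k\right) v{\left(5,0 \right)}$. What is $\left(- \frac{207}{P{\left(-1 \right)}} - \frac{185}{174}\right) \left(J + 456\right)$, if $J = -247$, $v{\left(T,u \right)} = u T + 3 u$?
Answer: $- \frac{1901273}{87} \approx -21854.0$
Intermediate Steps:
$v{\left(T,u \right)} = 3 u + T u$ ($v{\left(T,u \right)} = T u + 3 u = 3 u + T u$)
$P{\left(k \right)} = 2$ ($P{\left(k \right)} = 2 - \left(6 + k\right) 0 \left(3 + 5\right) = 2 - \left(6 + k\right) 0 \cdot 8 = 2 - \left(6 + k\right) 0 = 2 - 0 = 2 + 0 = 2$)
$\left(- \frac{207}{P{\left(-1 \right)}} - \frac{185}{174}\right) \left(J + 456\right) = \left(- \frac{207}{2} - \frac{185}{174}\right) \left(-247 + 456\right) = \left(\left(-207\right) \frac{1}{2} - \frac{185}{174}\right) 209 = \left(- \frac{207}{2} - \frac{185}{174}\right) 209 = \left(- \frac{9097}{87}\right) 209 = - \frac{1901273}{87}$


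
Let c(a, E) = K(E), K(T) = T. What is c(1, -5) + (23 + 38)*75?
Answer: 4570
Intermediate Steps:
c(a, E) = E
c(1, -5) + (23 + 38)*75 = -5 + (23 + 38)*75 = -5 + 61*75 = -5 + 4575 = 4570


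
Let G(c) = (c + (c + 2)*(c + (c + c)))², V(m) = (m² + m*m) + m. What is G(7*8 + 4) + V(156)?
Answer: 125937228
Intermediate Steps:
V(m) = m + 2*m² (V(m) = (m² + m²) + m = 2*m² + m = m + 2*m²)
G(c) = (c + 3*c*(2 + c))² (G(c) = (c + (2 + c)*(c + 2*c))² = (c + (2 + c)*(3*c))² = (c + 3*c*(2 + c))²)
G(7*8 + 4) + V(156) = (7*8 + 4)²*(7 + 3*(7*8 + 4))² + 156*(1 + 2*156) = (56 + 4)²*(7 + 3*(56 + 4))² + 156*(1 + 312) = 60²*(7 + 3*60)² + 156*313 = 3600*(7 + 180)² + 48828 = 3600*187² + 48828 = 3600*34969 + 48828 = 125888400 + 48828 = 125937228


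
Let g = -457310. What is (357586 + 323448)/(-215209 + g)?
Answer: -681034/672519 ≈ -1.0127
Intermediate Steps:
(357586 + 323448)/(-215209 + g) = (357586 + 323448)/(-215209 - 457310) = 681034/(-672519) = 681034*(-1/672519) = -681034/672519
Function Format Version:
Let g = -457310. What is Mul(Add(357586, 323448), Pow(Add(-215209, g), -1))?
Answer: Rational(-681034, 672519) ≈ -1.0127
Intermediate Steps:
Mul(Add(357586, 323448), Pow(Add(-215209, g), -1)) = Mul(Add(357586, 323448), Pow(Add(-215209, -457310), -1)) = Mul(681034, Pow(-672519, -1)) = Mul(681034, Rational(-1, 672519)) = Rational(-681034, 672519)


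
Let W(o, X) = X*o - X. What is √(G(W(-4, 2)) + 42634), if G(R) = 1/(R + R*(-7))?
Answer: √38370615/30 ≈ 206.48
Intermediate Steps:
W(o, X) = -X + X*o
G(R) = -1/(6*R) (G(R) = 1/(R - 7*R) = 1/(-6*R) = -1/(6*R))
√(G(W(-4, 2)) + 42634) = √(-1/(2*(-1 - 4))/6 + 42634) = √(-1/(6*(2*(-5))) + 42634) = √(-⅙/(-10) + 42634) = √(-⅙*(-⅒) + 42634) = √(1/60 + 42634) = √(2558041/60) = √38370615/30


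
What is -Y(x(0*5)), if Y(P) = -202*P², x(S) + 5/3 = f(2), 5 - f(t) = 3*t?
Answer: 12928/9 ≈ 1436.4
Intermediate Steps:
f(t) = 5 - 3*t
x(S) = -8/3 (x(S) = -5/3 + (5 - 3*2) = -5/3 + (5 - 6) = -5/3 - 1 = -8/3)
-Y(x(0*5)) = -(-202)*(-8/3)² = -(-202)*64/9 = -1*(-12928/9) = 12928/9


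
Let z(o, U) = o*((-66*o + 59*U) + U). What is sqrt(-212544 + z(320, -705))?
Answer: 232*I*sqrt(381) ≈ 4528.5*I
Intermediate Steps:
z(o, U) = o*(-66*o + 60*U)
sqrt(-212544 + z(320, -705)) = sqrt(-212544 + 6*320*(-11*320 + 10*(-705))) = sqrt(-212544 + 6*320*(-3520 - 7050)) = sqrt(-212544 + 6*320*(-10570)) = sqrt(-212544 - 20294400) = sqrt(-20506944) = 232*I*sqrt(381)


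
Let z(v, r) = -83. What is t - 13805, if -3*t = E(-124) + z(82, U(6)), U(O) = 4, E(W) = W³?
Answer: 621764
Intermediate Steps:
t = 635569 (t = -((-124)³ - 83)/3 = -(-1906624 - 83)/3 = -⅓*(-1906707) = 635569)
t - 13805 = 635569 - 13805 = 621764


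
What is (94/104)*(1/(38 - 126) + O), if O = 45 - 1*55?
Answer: -41407/4576 ≈ -9.0487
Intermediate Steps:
O = -10 (O = 45 - 55 = -10)
(94/104)*(1/(38 - 126) + O) = (94/104)*(1/(38 - 126) - 10) = (94*(1/104))*(1/(-88) - 10) = 47*(-1/88 - 10)/52 = (47/52)*(-881/88) = -41407/4576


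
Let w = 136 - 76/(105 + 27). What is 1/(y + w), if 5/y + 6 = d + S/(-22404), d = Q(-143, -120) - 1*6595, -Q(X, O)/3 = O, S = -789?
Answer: 307609665/41657559401 ≈ 0.0073842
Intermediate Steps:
Q(X, O) = -3*O
d = -6235 (d = -3*(-120) - 1*6595 = 360 - 6595 = -6235)
w = 4469/33 (w = 136 - 76/132 = 136 - 76*1/132 = 136 - 19/33 = 4469/33 ≈ 135.42)
y = -7468/9321505 (y = 5/(-6 + (-6235 - 789/(-22404))) = 5/(-6 + (-6235 - 789*(-1/22404))) = 5/(-6 + (-6235 + 263/7468)) = 5/(-6 - 46562717/7468) = 5/(-46607525/7468) = 5*(-7468/46607525) = -7468/9321505 ≈ -0.00080116)
1/(y + w) = 1/(-7468/9321505 + 4469/33) = 1/(41657559401/307609665) = 307609665/41657559401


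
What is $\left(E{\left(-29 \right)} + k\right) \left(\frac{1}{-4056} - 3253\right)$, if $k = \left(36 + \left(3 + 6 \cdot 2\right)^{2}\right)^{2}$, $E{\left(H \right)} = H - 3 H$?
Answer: $- \frac{899565248251}{4056} \approx -2.2179 \cdot 10^{8}$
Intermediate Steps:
$E{\left(H \right)} = - 2 H$
$k = 68121$ ($k = \left(36 + \left(3 + 12\right)^{2}\right)^{2} = \left(36 + 15^{2}\right)^{2} = \left(36 + 225\right)^{2} = 261^{2} = 68121$)
$\left(E{\left(-29 \right)} + k\right) \left(\frac{1}{-4056} - 3253\right) = \left(\left(-2\right) \left(-29\right) + 68121\right) \left(\frac{1}{-4056} - 3253\right) = \left(58 + 68121\right) \left(- \frac{1}{4056} - 3253\right) = 68179 \left(- \frac{13194169}{4056}\right) = - \frac{899565248251}{4056}$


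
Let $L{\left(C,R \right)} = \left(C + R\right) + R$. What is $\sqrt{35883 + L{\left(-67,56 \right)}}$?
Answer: $6 \sqrt{998} \approx 189.55$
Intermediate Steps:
$L{\left(C,R \right)} = C + 2 R$
$\sqrt{35883 + L{\left(-67,56 \right)}} = \sqrt{35883 + \left(-67 + 2 \cdot 56\right)} = \sqrt{35883 + \left(-67 + 112\right)} = \sqrt{35883 + 45} = \sqrt{35928} = 6 \sqrt{998}$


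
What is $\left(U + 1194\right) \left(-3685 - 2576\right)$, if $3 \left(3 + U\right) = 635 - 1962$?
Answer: $-4687402$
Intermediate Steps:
$U = - \frac{1336}{3}$ ($U = -3 + \frac{635 - 1962}{3} = -3 + \frac{1}{3} \left(-1327\right) = -3 - \frac{1327}{3} = - \frac{1336}{3} \approx -445.33$)
$\left(U + 1194\right) \left(-3685 - 2576\right) = \left(- \frac{1336}{3} + 1194\right) \left(-3685 - 2576\right) = \frac{2246}{3} \left(-6261\right) = -4687402$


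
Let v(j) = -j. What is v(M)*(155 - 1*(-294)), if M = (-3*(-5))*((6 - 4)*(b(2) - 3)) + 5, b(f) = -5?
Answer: 105515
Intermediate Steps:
M = -235 (M = (-3*(-5))*((6 - 4)*(-5 - 3)) + 5 = 15*(2*(-8)) + 5 = 15*(-16) + 5 = -240 + 5 = -235)
v(M)*(155 - 1*(-294)) = (-1*(-235))*(155 - 1*(-294)) = 235*(155 + 294) = 235*449 = 105515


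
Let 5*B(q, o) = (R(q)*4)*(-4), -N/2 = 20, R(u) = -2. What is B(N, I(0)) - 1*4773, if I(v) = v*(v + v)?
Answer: -23833/5 ≈ -4766.6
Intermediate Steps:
I(v) = 2*v**2 (I(v) = v*(2*v) = 2*v**2)
N = -40 (N = -2*20 = -40)
B(q, o) = 32/5 (B(q, o) = (-2*4*(-4))/5 = (-8*(-4))/5 = (1/5)*32 = 32/5)
B(N, I(0)) - 1*4773 = 32/5 - 1*4773 = 32/5 - 4773 = -23833/5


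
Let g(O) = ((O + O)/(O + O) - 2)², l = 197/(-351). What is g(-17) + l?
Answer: 154/351 ≈ 0.43875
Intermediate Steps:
l = -197/351 (l = 197*(-1/351) = -197/351 ≈ -0.56125)
g(O) = 1 (g(O) = ((2*O)/((2*O)) - 2)² = ((2*O)*(1/(2*O)) - 2)² = (1 - 2)² = (-1)² = 1)
g(-17) + l = 1 - 197/351 = 154/351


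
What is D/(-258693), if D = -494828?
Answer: 494828/258693 ≈ 1.9128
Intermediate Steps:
D/(-258693) = -494828/(-258693) = -494828*(-1/258693) = 494828/258693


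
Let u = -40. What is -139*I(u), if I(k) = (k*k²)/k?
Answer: -222400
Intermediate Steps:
I(k) = k² (I(k) = k³/k = k²)
-139*I(u) = -139*(-40)² = -139*1600 = -222400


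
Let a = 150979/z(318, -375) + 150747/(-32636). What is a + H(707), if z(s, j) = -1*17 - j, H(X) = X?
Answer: 6566875317/5841844 ≈ 1124.1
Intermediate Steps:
z(s, j) = -17 - j
a = 2436691609/5841844 (a = 150979/(-17 - 1*(-375)) + 150747/(-32636) = 150979/(-17 + 375) + 150747*(-1/32636) = 150979/358 - 150747/32636 = 2436691609/5841844 ≈ 417.11)
a + H(707) = 2436691609/5841844 + 707 = 6566875317/5841844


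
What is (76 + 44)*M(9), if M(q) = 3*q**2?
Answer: 29160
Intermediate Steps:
(76 + 44)*M(9) = (76 + 44)*(3*9**2) = 120*(3*81) = 120*243 = 29160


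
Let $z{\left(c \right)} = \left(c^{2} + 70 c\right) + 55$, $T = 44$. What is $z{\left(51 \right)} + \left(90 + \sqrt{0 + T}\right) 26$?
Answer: $8566 + 52 \sqrt{11} \approx 8738.5$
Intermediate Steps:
$z{\left(c \right)} = 55 + c^{2} + 70 c$
$z{\left(51 \right)} + \left(90 + \sqrt{0 + T}\right) 26 = \left(55 + 51^{2} + 70 \cdot 51\right) + \left(90 + \sqrt{0 + 44}\right) 26 = \left(55 + 2601 + 3570\right) + \left(90 + \sqrt{44}\right) 26 = 6226 + \left(90 + 2 \sqrt{11}\right) 26 = 6226 + \left(2340 + 52 \sqrt{11}\right) = 8566 + 52 \sqrt{11}$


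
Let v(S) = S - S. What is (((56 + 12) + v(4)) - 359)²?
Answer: 84681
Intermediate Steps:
v(S) = 0
(((56 + 12) + v(4)) - 359)² = (((56 + 12) + 0) - 359)² = ((68 + 0) - 359)² = (68 - 359)² = (-291)² = 84681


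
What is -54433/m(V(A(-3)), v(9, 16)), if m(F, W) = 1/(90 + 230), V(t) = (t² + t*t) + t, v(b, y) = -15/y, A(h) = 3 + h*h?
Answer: -17418560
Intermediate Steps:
A(h) = 3 + h²
V(t) = t + 2*t² (V(t) = (t² + t²) + t = 2*t² + t = t + 2*t²)
m(F, W) = 1/320
-54433/m(V(A(-3)), v(9, 16)) = -54433/1/320 = -54433*320 = -17418560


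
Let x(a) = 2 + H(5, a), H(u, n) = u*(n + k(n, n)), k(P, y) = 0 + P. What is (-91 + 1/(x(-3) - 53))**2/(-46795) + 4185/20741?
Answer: 22526956933/909706171185 ≈ 0.024763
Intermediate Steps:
k(P, y) = P
H(u, n) = 2*n*u (H(u, n) = u*(n + n) = u*(2*n) = 2*n*u)
x(a) = 2 + 10*a (x(a) = 2 + 2*a*5 = 2 + 10*a)
(-91 + 1/(x(-3) - 53))**2/(-46795) + 4185/20741 = (-91 + 1/((2 + 10*(-3)) - 53))**2/(-46795) + 4185/20741 = (-91 + 1/((2 - 30) - 53))**2*(-1/46795) + 4185*(1/20741) = (-91 + 1/(-28 - 53))**2*(-1/46795) + 4185/20741 = (-91 + 1/(-81))**2*(-1/46795) + 4185/20741 = (-91 - 1/81)**2*(-1/46795) + 4185/20741 = (-7372/81)**2*(-1/46795) + 4185/20741 = (54346384/6561)*(-1/46795) + 4185/20741 = -54346384/307021995 + 4185/20741 = 22526956933/909706171185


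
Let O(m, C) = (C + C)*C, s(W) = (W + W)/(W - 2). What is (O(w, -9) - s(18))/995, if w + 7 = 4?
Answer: 639/3980 ≈ 0.16055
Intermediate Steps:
w = -3 (w = -7 + 4 = -3)
s(W) = 2*W/(-2 + W) (s(W) = (2*W)/(-2 + W) = 2*W/(-2 + W))
O(m, C) = 2*C² (O(m, C) = (2*C)*C = 2*C²)
(O(w, -9) - s(18))/995 = (2*(-9)² - 2*18/(-2 + 18))/995 = (2*81 - 2*18/16)*(1/995) = (162 - 2*18/16)*(1/995) = (162 - 1*9/4)*(1/995) = (162 - 9/4)*(1/995) = (639/4)*(1/995) = 639/3980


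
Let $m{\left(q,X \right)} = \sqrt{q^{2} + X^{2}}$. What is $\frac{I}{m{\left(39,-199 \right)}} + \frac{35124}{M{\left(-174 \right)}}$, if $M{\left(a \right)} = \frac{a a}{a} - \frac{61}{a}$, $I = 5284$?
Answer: $- \frac{6111576}{30215} + \frac{2642 \sqrt{41122}}{20561} \approx -176.21$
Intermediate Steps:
$m{\left(q,X \right)} = \sqrt{X^{2} + q^{2}}$
$M{\left(a \right)} = a - \frac{61}{a}$ ($M{\left(a \right)} = \frac{a^{2}}{a} - \frac{61}{a} = a - \frac{61}{a}$)
$\frac{I}{m{\left(39,-199 \right)}} + \frac{35124}{M{\left(-174 \right)}} = \frac{5284}{\sqrt{\left(-199\right)^{2} + 39^{2}}} + \frac{35124}{-174 - \frac{61}{-174}} = \frac{5284}{\sqrt{39601 + 1521}} + \frac{35124}{-174 - - \frac{61}{174}} = \frac{5284}{\sqrt{41122}} + \frac{35124}{-174 + \frac{61}{174}} = 5284 \frac{\sqrt{41122}}{41122} + \frac{35124}{- \frac{30215}{174}} = \frac{2642 \sqrt{41122}}{20561} + 35124 \left(- \frac{174}{30215}\right) = \frac{2642 \sqrt{41122}}{20561} - \frac{6111576}{30215} = - \frac{6111576}{30215} + \frac{2642 \sqrt{41122}}{20561}$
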